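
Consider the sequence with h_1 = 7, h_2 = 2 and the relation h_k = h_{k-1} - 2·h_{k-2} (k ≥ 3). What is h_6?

Step forward from the initial values:
h_3 = -12, h_4 = -16, h_5 = 8, h_6 = 40.

40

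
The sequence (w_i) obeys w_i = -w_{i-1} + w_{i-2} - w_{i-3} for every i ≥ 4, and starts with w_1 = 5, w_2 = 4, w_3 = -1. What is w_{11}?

Step forward from the initial values:
w_4 = 0, w_5 = -5, w_6 = 6, w_7 = -11, w_8 = 22, w_9 = -39, w_{10} = 72, w_{11} = -133.

-133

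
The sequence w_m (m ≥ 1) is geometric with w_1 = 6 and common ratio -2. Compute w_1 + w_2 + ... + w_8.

-510

w_m = 6·(-2)^(m-1).
S = 6·((-2)^8 - 1)/(-2 - 1) = 6·(256 - 1)/(-3) = -510.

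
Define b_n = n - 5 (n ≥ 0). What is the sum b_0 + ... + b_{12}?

Over n = 0..12: Σn = 78.
Total = (1)·78 + (-5)·13 = 13.

13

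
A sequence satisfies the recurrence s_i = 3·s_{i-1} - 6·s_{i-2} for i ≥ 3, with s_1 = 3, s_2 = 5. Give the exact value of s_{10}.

-2511

Step forward from the initial values:
s_3 = -3;  s_4 = -39;  s_5 = -99;  s_6 = -63;  s_7 = 405;  s_8 = 1593;  s_9 = 2349;  s_{10} = -2511.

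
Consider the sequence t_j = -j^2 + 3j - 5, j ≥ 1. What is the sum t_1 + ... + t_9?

Over j = 1..9: Σj = 45, Σj² = 285.
Total = (-1)·285 + (3)·45 + (-5)·9 = -195.

-195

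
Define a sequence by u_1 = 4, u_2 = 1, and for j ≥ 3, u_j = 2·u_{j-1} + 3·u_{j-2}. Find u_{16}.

17936131

u_3 = 14, u_4 = 31, u_5 = 104, …, u_{13} = 664304, u_{14} = 1992901, u_{15} = 5978714, u_{16} = 17936131.
(Characteristic roots are 3 and -1.)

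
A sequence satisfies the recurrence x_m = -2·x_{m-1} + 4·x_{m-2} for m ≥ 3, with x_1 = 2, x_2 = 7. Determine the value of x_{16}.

45252608

Step forward from the initial values:
x_3 = -6; x_4 = 40; x_5 = -104; …; x_{13} = -1335296; x_{14} = 4321280; x_{15} = -13983744; x_{16} = 45252608.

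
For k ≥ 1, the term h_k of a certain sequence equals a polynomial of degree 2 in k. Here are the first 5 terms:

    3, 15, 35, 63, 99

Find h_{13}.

675

1st diffs: 12, 20, 28, 36.
2nd diffs: 8, 8, 8 (constant).
Newton forward-difference form: h_k = 3 + 12·C(k-1,1) + 8·C(k-1,2).
At k = 13: k-1 = 12, so h_{13} = 3 + 144 + 528 = 675.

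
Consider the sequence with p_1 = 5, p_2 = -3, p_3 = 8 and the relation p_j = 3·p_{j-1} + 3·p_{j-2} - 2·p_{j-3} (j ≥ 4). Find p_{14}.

4641921

p_4 = 5;  p_5 = 45;  p_6 = 134;  …;  p_{11} = 93993;  p_{12} = 344798;  p_{13} = 1265171;  p_{14} = 4641921.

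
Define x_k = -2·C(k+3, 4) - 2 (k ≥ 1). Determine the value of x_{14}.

-4762

C(17, 4) = 2380, so x_{14} = -4762.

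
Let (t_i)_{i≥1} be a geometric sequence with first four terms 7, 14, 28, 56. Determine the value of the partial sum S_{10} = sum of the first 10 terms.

Common ratio r = 2.
t_i = 7·2^(i-1).
S = 7·(2^10 - 1)/(2 - 1) = 7·(1024 - 1)/(1) = 7161.

7161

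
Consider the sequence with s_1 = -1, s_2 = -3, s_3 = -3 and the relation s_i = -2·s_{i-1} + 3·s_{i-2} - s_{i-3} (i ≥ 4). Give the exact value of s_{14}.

Compute successive terms:
s_4 = -2  s_5 = -2  s_6 = 1  …  s_{11} = -502  s_{12} = 1546  s_{13} = -4761  s_{14} = 14662.

14662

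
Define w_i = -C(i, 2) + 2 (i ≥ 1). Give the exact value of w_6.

-13

C(6, 2) = 15, so w_6 = -13.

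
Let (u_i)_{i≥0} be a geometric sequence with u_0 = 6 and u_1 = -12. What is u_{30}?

6442450944

Common ratio r = -2.
u_i = 6·(-2)^(i-0).
u_{30} = 6·(-2)^30 = 6442450944.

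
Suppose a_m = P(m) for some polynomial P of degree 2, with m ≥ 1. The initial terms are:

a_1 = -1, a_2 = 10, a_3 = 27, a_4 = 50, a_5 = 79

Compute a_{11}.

1st diffs: 11, 17, 23, 29.
2nd diffs: 6, 6, 6 (constant).
Newton forward-difference form: a_m = -1 + 11·C(m-1,1) + 6·C(m-1,2).
At m = 11: m-1 = 10, so a_{11} = -1 + 110 + 270 = 379.

379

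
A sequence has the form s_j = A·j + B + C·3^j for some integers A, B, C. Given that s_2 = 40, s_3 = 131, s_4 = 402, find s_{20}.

At j = 2, 3, 4: 2A + B + 9C = 40; 3A + B + 27C = 131; 4A + B + 81C = 402.
Subtracting the first from the second: A + 18C = 91.
Subtracting the second from the third: A + 54C = 271.
Solving: C = 5, A = 1, then B = -7.
So s_j = 1·j + (-7) + 5·3^j; at j=20 this is 17433922018.

17433922018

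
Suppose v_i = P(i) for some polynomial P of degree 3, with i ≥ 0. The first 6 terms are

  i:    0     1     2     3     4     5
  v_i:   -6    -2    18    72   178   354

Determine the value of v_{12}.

1st diffs: 4, 20, 54, 106, 176.
2nd diffs: 16, 34, 52, 70.
3rd diffs: 18, 18, 18 (constant).
Newton forward-difference form: v_i = -6 + 4·C(i,1) + 16·C(i,2) + 18·C(i,3).
At i = 12: i = 12, so v_{12} = -6 + 48 + 1056 + 3960 = 5058.

5058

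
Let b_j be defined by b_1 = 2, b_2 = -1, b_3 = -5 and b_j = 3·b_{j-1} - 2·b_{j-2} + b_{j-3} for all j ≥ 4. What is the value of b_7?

-128

Step forward from the initial values:
b_4 = -11; b_5 = -24; b_6 = -55; b_7 = -128.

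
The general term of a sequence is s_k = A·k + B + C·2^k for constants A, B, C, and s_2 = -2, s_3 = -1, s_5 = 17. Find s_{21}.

2097089

At k = 2, 3, 5: 2A + B + 4C = -2; 3A + B + 8C = -1; 5A + B + 32C = 17.
Subtracting the first from the second: A + 4C = 1.
Subtracting the second from the third: 2A + 24C = 18.
Solving: C = 1, A = -3, then B = 0.
So s_k = -3·k + 0 + 1·2^k; at k=21 this is 2097089.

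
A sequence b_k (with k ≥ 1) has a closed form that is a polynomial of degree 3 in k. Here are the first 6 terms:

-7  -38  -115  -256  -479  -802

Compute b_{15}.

1st diffs: -31, -77, -141, -223, -323.
2nd diffs: -46, -64, -82, -100.
3rd diffs: -18, -18, -18 (constant).
Newton forward-difference form: b_k = -7 + (-31)·C(k-1,1) + (-46)·C(k-1,2) + (-18)·C(k-1,3).
At k = 15: k-1 = 14, so b_{15} = -7 - 434 - 4186 - 6552 = -11179.

-11179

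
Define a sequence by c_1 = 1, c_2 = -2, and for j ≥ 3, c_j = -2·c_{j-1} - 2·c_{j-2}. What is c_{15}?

c_3 = 2, c_4 = 0, c_5 = -4, …, c_{12} = 0, c_{13} = -64, c_{14} = 128, c_{15} = -128.

-128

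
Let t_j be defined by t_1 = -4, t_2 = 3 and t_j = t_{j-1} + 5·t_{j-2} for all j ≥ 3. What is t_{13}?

Applying the relation repeatedly:
t_3 = -17; t_4 = -2; t_5 = -87; …; t_{10} = -8762; t_{11} = -27147; t_{12} = -70957; t_{13} = -206692.

-206692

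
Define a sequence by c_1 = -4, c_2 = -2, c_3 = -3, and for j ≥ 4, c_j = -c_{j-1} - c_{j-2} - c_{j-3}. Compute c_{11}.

Step forward from the initial values:
c_4 = 9, c_5 = -4, c_6 = -2, c_7 = -3, c_8 = 9, c_9 = -4, c_{10} = -2, c_{11} = -3.

-3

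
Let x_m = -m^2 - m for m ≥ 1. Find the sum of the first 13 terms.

-910

Over m = 1..13: Σm = 91, Σm² = 819.
Total = (-1)·819 + (-1)·91 = -910.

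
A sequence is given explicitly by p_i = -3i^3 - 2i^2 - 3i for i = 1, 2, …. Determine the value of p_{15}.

p_{15} = -3·15^3 - 2·15^2 - 3·15 = -10620.

-10620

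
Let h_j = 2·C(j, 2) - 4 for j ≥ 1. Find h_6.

C(6, 2) = 15, so h_6 = 26.

26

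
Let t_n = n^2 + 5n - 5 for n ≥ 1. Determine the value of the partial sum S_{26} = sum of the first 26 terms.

Over n = 1..26: Σn = 351, Σn² = 6201.
Total = (1)·6201 + (5)·351 + (-5)·26 = 7826.

7826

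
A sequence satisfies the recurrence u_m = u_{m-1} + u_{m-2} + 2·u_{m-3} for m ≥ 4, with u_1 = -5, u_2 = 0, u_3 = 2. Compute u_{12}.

-874

u_4 = -8;  u_5 = -6;  u_6 = -10;  u_7 = -32;  u_8 = -54;  u_9 = -106;  u_{10} = -224;  u_{11} = -438;  u_{12} = -874.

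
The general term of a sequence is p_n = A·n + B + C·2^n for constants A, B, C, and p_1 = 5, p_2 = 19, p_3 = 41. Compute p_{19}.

2097257

Plug in n = 1, 2, 3: A + B + 2C = 5; 2A + B + 4C = 19; 3A + B + 8C = 41.
Subtracting the first from the second: A + 2C = 14.
Subtracting the second from the third: A + 4C = 22.
Solving: C = 4, A = 6, then B = -9.
Hence p_{19} = 6·19 + (-9) + 4·524288 = 2097257.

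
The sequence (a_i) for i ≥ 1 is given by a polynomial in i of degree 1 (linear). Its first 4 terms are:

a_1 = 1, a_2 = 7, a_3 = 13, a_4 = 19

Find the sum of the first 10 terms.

1st diffs: 6, 6, 6 (constant).
So a_i = 6i - 5.
Continuing: …, 25, 31, 37, 43, …, a_{10} = 55.
Summing i = 1..10 (10 terms) gives 280.

280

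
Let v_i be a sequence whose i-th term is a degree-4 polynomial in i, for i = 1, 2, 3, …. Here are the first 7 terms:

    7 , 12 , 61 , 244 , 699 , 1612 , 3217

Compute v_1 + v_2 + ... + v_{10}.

1st diffs: 5, 49, 183, 455, 913, 1605.
2nd diffs: 44, 134, 272, 458, 692.
3rd diffs: 90, 138, 186, 234.
4th diffs: 48, 48, 48 (constant).
Newton forward-difference form: v_i = 7 + 5·C(i-1,1) + 44·C(i-1,2) + 90·C(i-1,3) + 48·C(i-1,4).
Continuing: 5796, 9679, 15244.
Summing i = 1..10 (10 terms) gives 36571.

36571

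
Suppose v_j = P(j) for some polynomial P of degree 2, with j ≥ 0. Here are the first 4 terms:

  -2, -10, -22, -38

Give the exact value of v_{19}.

1st diffs: -8, -12, -16.
2nd diffs: -4, -4 (constant).
Newton forward-difference form: v_j = -2 + (-8)·C(j,1) + (-4)·C(j,2).
At j = 19: j = 19, so v_{19} = -2 - 152 - 684 = -838.

-838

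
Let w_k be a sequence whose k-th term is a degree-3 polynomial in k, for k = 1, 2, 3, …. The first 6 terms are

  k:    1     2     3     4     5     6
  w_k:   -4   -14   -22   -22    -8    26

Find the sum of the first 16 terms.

1st diffs: -10, -8, 0, 14, 34.
2nd diffs: 2, 8, 14, 20.
3rd diffs: 6, 6, 6 (constant).
Newton forward-difference form: w_k = -4 + (-10)·C(k-1,1) + 2·C(k-1,2) + 6·C(k-1,3).
Continuing: …, 86, 178, 308, 482, …, w_{16} = 2786.
Summing k = 1..16 (16 terms) gives 10776.

10776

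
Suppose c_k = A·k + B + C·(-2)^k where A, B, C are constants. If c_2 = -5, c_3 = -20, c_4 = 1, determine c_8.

The three given values yield: 2A + B + 4C = -5; 3A + B - 8C = -20; 4A + B + 16C = 1.
Subtracting the first from the second: A - 12C = -15.
Subtracting the second from the third: A + 24C = 21.
Solving: C = 1, A = -3, then B = -3.
So c_k = -3·k + (-3) + 1·(-2)^k; at k=8 this is 229.

229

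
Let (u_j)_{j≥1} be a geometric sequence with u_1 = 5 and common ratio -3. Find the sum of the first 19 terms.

1452826835

u_j = 5·(-3)^(j-1).
S = 5·((-3)^19 - 1)/(-3 - 1) = 5·(-1162261467 - 1)/(-4) = 1452826835.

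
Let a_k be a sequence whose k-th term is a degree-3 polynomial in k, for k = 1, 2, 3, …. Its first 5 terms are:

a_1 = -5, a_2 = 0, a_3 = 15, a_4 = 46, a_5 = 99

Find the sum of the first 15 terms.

13190

1st diffs: 5, 15, 31, 53.
2nd diffs: 10, 16, 22.
3rd diffs: 6, 6 (constant).
Newton forward-difference form: a_k = -5 + 5·C(k-1,1) + 10·C(k-1,2) + 6·C(k-1,3).
Continuing: …, 180, 295, 450, 651, …, a_{15} = 3159.
Summing k = 1..15 (15 terms) gives 13190.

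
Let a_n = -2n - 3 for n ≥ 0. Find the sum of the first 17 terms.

Over n = 0..16: Σn = 136.
Total = (-2)·136 + (-3)·17 = -323.

-323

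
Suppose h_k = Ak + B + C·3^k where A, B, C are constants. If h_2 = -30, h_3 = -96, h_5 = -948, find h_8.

Write the equations: 2A + B + 9C = -30; 3A + B + 27C = -96; 5A + B + 243C = -948.
Subtracting the first from the second: A + 18C = -66.
Subtracting the second from the third: 2A + 216C = -852.
Solving: C = -4, A = 6, then B = -6.
Hence h_8 = 6·8 + (-6) + (-4)·6561 = -26202.

-26202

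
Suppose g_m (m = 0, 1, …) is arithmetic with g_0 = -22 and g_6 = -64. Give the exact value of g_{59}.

-435

Common difference d = (-64 - (-22)) / (6 - 0) = -7.
g_m = -22 + (m - 0)·(-7).
g_{59} = -22 + 59·(-7) = -435.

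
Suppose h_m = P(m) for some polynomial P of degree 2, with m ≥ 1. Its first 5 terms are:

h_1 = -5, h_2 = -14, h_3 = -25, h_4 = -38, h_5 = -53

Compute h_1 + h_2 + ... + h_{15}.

-1930

1st diffs: -9, -11, -13, -15.
2nd diffs: -2, -2, -2 (constant).
Newton forward-difference form: h_m = -5 + (-9)·C(m-1,1) + (-2)·C(m-1,2).
Continuing: …, -70, -89, -110, -133, …, h_{15} = -313.
Summing m = 1..15 (15 terms) gives -1930.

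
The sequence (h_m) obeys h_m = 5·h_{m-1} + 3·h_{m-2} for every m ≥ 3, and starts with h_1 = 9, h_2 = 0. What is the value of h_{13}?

671523561

Applying the relation repeatedly:
h_3 = 27, h_4 = 135, h_5 = 756, …, h_{10} = 3946455, h_{11} = 21868812, h_{12} = 121183425, h_{13} = 671523561.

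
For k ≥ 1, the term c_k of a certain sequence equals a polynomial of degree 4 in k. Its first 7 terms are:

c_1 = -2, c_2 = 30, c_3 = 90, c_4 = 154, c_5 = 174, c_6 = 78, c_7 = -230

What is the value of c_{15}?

1st diffs: 32, 60, 64, 20, -96, -308.
2nd diffs: 28, 4, -44, -116, -212.
3rd diffs: -24, -48, -72, -96.
4th diffs: -24, -24, -24 (constant).
So c_k = -k^4 + 6k^3 + 3k^2 - 4k - 6.
Evaluating at k = 15 gives c_{15} = -29766.

-29766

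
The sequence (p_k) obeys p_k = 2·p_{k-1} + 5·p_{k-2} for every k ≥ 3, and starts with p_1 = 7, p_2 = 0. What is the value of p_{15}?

Compute successive terms:
p_3 = 35, p_4 = 70, p_5 = 315, …, p_{12} = 1703870, p_{13} = 5878915, p_{14} = 20277180, p_{15} = 69948935.

69948935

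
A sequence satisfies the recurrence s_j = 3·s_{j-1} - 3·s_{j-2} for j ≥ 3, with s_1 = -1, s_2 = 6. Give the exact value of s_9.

-567

Compute successive terms:
s_3 = 21; s_4 = 45; s_5 = 72; s_6 = 81; s_7 = 27; s_8 = -162; s_9 = -567.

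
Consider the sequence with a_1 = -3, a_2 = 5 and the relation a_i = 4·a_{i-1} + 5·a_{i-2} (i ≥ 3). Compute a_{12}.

Compute successive terms:
a_3 = 5;  a_4 = 45;  a_5 = 205;  a_6 = 1045;  a_7 = 5205;  a_8 = 26045;  a_9 = 130205;  a_{10} = 651045;  a_{11} = 3255205;  a_{12} = 16276045.
(Characteristic roots are 5 and -1.)

16276045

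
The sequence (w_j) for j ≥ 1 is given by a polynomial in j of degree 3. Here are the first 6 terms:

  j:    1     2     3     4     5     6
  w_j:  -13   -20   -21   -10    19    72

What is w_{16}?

1st diffs: -7, -1, 11, 29, 53.
2nd diffs: 6, 12, 18, 24.
3rd diffs: 6, 6, 6 (constant).
So w_j = j^3 - 3j^2 - 5j - 6.
Evaluating at j = 16 gives w_{16} = 3242.

3242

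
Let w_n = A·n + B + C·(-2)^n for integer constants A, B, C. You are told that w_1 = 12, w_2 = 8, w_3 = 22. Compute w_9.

The three given values yield: A + B - 2C = 12; 2A + B + 4C = 8; 3A + B - 8C = 22.
Subtracting the first from the second: A + 6C = -4.
Subtracting the second from the third: A - 12C = 14.
Solving: C = -1, A = 2, then B = 8.
Hence w_9 = 2·9 + 8 + (-1)·(-512) = 538.

538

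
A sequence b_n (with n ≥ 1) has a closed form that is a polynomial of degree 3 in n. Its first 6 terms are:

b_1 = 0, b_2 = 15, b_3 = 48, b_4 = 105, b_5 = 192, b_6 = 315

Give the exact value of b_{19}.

1st diffs: 15, 33, 57, 87, 123.
2nd diffs: 18, 24, 30, 36.
3rd diffs: 6, 6, 6 (constant).
So b_n = n^3 + 3n^2 - n - 3.
Evaluating at n = 19 gives b_{19} = 7920.

7920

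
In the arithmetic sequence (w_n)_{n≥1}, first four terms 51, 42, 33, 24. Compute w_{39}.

Common difference d = -9.
w_n = 51 + (n - 1)·(-9).
w_{39} = 51 + 38·(-9) = -291.

-291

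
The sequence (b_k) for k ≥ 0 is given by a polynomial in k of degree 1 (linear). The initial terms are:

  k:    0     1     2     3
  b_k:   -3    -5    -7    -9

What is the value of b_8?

1st diffs: -2, -2, -2 (constant).
So b_k = -2k - 3.
Evaluating at k = 8 gives b_8 = -19.

-19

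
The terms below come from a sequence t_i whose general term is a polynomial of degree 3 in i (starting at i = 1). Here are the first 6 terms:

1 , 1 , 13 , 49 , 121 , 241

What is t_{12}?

2641

1st diffs: 0, 12, 36, 72, 120.
2nd diffs: 12, 24, 36, 48.
3rd diffs: 12, 12, 12 (constant).
Newton forward-difference form: t_i = 1 + 12·C(i-1,2) + 12·C(i-1,3).
At i = 12: i-1 = 11, so t_{12} = 1 + 660 + 1980 = 2641.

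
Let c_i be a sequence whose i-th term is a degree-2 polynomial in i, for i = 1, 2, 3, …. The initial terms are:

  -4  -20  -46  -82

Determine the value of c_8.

-326

1st diffs: -16, -26, -36.
2nd diffs: -10, -10 (constant).
Newton forward-difference form: c_i = -4 + (-16)·C(i-1,1) + (-10)·C(i-1,2).
At i = 8: i-1 = 7, so c_8 = -4 - 112 - 210 = -326.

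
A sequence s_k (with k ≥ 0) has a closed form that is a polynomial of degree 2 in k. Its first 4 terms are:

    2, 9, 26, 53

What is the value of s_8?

338

1st diffs: 7, 17, 27.
2nd diffs: 10, 10 (constant).
So s_k = 5k^2 + 2k + 2.
Evaluating at k = 8 gives s_8 = 338.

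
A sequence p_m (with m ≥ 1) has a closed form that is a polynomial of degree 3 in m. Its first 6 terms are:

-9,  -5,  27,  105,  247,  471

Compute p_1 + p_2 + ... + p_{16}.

48776

1st diffs: 4, 32, 78, 142, 224.
2nd diffs: 28, 46, 64, 82.
3rd diffs: 18, 18, 18 (constant).
Newton forward-difference form: p_m = -9 + 4·C(m-1,1) + 28·C(m-1,2) + 18·C(m-1,3).
Continuing: …, 795, 1237, 1815, 2547, …, p_{16} = 11181.
Summing m = 1..16 (16 terms) gives 48776.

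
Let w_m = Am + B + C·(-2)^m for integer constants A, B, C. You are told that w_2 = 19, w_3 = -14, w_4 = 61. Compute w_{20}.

Plug in m = 2, 3, 4: 2A + B + 4C = 19; 3A + B - 8C = -14; 4A + B + 16C = 61.
Subtracting the first from the second: A - 12C = -33.
Subtracting the second from the third: A + 24C = 75.
Solving: C = 3, A = 3, then B = 1.
Therefore w_{20} = 60 + 1 + 3·1048576 = 3145789.

3145789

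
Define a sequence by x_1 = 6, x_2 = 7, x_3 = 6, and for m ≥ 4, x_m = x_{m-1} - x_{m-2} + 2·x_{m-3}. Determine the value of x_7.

Applying the relation repeatedly:
x_4 = 11; x_5 = 19; x_6 = 20; x_7 = 23.

23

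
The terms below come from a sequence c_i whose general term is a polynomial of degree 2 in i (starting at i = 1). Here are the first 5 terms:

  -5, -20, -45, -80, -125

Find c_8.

1st diffs: -15, -25, -35, -45.
2nd diffs: -10, -10, -10 (constant).
Newton forward-difference form: c_i = -5 + (-15)·C(i-1,1) + (-10)·C(i-1,2).
At i = 8: i-1 = 7, so c_8 = -5 - 105 - 210 = -320.

-320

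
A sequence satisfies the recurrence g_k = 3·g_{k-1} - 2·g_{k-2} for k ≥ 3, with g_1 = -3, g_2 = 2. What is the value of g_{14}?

Iterate the recurrence:
g_3 = 12, g_4 = 32, g_5 = 72, …, g_{11} = 5112, g_{12} = 10232, g_{13} = 20472, g_{14} = 40952.
(Characteristic roots are 2 and 1.)

40952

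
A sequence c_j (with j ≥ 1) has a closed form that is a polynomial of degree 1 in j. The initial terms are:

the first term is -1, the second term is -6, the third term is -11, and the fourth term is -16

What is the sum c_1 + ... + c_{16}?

1st diffs: -5, -5, -5 (constant).
So c_j = -5j + 4.
Continuing: …, -21, -26, -31, -36, …, c_{16} = -76.
Summing j = 1..16 (16 terms) gives -616.

-616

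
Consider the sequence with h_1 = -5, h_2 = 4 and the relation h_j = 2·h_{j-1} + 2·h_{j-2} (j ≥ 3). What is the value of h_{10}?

832

Step forward from the initial values:
h_3 = -2; h_4 = 4; h_5 = 4; h_6 = 16; h_7 = 40; h_8 = 112; h_9 = 304; h_{10} = 832.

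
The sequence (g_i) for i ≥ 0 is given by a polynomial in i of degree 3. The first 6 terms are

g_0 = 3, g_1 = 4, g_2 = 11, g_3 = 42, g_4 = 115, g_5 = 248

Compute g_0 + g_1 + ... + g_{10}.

1st diffs: 1, 7, 31, 73, 133.
2nd diffs: 6, 24, 42, 60.
3rd diffs: 18, 18, 18 (constant).
Newton forward-difference form: g_i = 3 + 1·C(i,1) + 6·C(i,2) + 18·C(i,3).
Continuing: …, 459, 766, 1187, 1740, …, g_{10} = 2443.
Summing i = 0..10 (11 terms) gives 7018.

7018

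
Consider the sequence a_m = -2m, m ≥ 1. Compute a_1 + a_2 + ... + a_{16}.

Over m = 1..16: Σm = 136.
Total = (-2)·136 = -272.

-272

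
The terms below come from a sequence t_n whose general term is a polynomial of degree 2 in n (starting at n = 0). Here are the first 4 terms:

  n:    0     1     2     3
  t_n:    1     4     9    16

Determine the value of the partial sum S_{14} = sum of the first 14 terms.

1015

1st diffs: 3, 5, 7.
2nd diffs: 2, 2 (constant).
Newton forward-difference form: t_n = 1 + 3·C(n,1) + 2·C(n,2).
Continuing: …, 25, 36, 49, 64, …, t_{13} = 196.
Summing n = 0..13 (14 terms) gives 1015.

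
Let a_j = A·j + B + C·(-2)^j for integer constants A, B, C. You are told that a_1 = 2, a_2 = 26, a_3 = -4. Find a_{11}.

-6076

The three given values yield: A + B - 2C = 2; 2A + B + 4C = 26; 3A + B - 8C = -4.
Subtracting the first from the second: A + 6C = 24.
Subtracting the second from the third: A - 12C = -30.
Solving: C = 3, A = 6, then B = 2.
Therefore a_{11} = 66 + 2 + 3·(-2048) = -6076.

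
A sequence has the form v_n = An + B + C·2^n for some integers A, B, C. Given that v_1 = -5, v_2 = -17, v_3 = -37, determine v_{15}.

-131125

The three given values yield: A + B + 2C = -5; 2A + B + 4C = -17; 3A + B + 8C = -37.
Subtracting the first from the second: A + 2C = -12.
Subtracting the second from the third: A + 4C = -20.
Solving: C = -4, A = -4, then B = 7.
So v_n = -4·n + 7 + (-4)·2^n; at n=15 this is -131125.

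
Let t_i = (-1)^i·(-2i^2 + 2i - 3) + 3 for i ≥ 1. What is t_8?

(-1)^8 = 1; -2i^2 + 2i - 3 at i=8 is -115; so t_8 = -112.

-112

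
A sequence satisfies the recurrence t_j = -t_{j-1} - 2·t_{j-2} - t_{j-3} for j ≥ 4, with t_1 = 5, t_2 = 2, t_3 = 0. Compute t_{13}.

105

Compute successive terms:
t_4 = -9; t_5 = 7; t_6 = 11; t_7 = -16; t_8 = -13; t_9 = 34; t_{10} = 8; t_{11} = -63; t_{12} = 13; t_{13} = 105.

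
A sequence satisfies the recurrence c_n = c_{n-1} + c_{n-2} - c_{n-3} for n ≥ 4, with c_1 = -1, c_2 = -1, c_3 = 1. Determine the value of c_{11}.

9

Step forward from the initial values:
c_4 = 1, c_5 = 3, c_6 = 3, c_7 = 5, c_8 = 5, c_9 = 7, c_{10} = 7, c_{11} = 9.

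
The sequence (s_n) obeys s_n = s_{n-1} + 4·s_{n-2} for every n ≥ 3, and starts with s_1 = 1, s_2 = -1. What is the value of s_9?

Iterate the recurrence:
s_3 = 3  s_4 = -1  s_5 = 11  s_6 = 7  s_7 = 51  s_8 = 79  s_9 = 283.

283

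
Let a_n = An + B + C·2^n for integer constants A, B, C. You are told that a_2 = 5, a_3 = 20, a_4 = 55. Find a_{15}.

At n = 2, 3, 4: 2A + B + 4C = 5; 3A + B + 8C = 20; 4A + B + 16C = 55.
Subtracting the first from the second: A + 4C = 15.
Subtracting the second from the third: A + 8C = 35.
Solving: C = 5, A = -5, then B = -5.
So a_n = -5·n + (-5) + 5·2^n; at n=15 this is 163760.

163760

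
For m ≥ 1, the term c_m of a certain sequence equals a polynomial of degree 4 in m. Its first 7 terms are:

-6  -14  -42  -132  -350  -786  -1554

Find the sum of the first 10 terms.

-17688

1st diffs: -8, -28, -90, -218, -436, -768.
2nd diffs: -20, -62, -128, -218, -332.
3rd diffs: -42, -66, -90, -114.
4th diffs: -24, -24, -24 (constant).
So c_m = -m^4 + 3m^3 - 3m^2 - 5m.
Continuing: -2792, -4662, -7350.
Summing m = 1..10 (10 terms) gives -17688.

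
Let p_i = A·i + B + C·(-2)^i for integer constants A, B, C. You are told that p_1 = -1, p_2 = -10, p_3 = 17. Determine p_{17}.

262187

At i = 1, 2, 3: A + B - 2C = -1; 2A + B + 4C = -10; 3A + B - 8C = 17.
Subtracting the first from the second: A + 6C = -9.
Subtracting the second from the third: A - 12C = 27.
Solving: C = -2, A = 3, then B = -8.
So p_i = 3·i + (-8) + (-2)·(-2)^i; at i=17 this is 262187.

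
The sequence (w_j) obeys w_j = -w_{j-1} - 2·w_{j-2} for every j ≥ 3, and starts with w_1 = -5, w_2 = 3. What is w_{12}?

Step forward from the initial values:
w_3 = 7  w_4 = -13  w_5 = -1  w_6 = 27  w_7 = -25  w_8 = -29  w_9 = 79  w_{10} = -21  w_{11} = -137  w_{12} = 179.

179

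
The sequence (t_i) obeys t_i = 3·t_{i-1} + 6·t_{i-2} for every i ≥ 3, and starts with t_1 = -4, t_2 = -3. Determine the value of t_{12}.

t_3 = -33;  t_4 = -117;  t_5 = -549;  t_6 = -2349;  t_7 = -10341;  t_8 = -45117;  t_9 = -197397;  t_{10} = -862893;  t_{11} = -3773061;  t_{12} = -16496541.

-16496541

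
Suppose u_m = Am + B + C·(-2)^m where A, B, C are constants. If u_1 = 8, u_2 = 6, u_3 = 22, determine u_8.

-222

Plug in m = 1, 2, 3: A + B - 2C = 8; 2A + B + 4C = 6; 3A + B - 8C = 22.
Subtracting the first from the second: A + 6C = -2.
Subtracting the second from the third: A - 12C = 16.
Solving: C = -1, A = 4, then B = 2.
Therefore u_8 = 32 + 2 + (-1)·256 = -222.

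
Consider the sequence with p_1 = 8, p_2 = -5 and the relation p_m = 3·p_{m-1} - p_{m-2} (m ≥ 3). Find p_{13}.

-373528

Applying the relation repeatedly:
p_3 = -23, p_4 = -64, p_5 = -169, …, p_{10} = -20816, p_{11} = -54497, p_{12} = -142675, p_{13} = -373528.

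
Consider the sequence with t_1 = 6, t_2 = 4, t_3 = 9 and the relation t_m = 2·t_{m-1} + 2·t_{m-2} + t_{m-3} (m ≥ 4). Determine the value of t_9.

5561

t_4 = 32;  t_5 = 86;  t_6 = 245;  t_7 = 694;  t_8 = 1964;  t_9 = 5561.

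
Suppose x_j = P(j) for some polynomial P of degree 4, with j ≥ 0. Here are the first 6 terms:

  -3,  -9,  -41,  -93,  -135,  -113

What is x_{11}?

1st diffs: -6, -32, -52, -42, 22.
2nd diffs: -26, -20, 10, 64.
3rd diffs: 6, 30, 54.
4th diffs: 24, 24 (constant).
Newton forward-difference form: x_j = -3 + (-6)·C(j,1) + (-26)·C(j,2) + 6·C(j,3) + 24·C(j,4).
At j = 11: j = 11, so x_{11} = -3 - 66 - 1430 + 990 + 7920 = 7411.

7411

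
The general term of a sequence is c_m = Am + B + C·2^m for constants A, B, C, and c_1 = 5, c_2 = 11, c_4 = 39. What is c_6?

139

Write the equations: A + B + 2C = 5; 2A + B + 4C = 11; 4A + B + 16C = 39.
Subtracting the first from the second: A + 2C = 6.
Subtracting the second from the third: 2A + 12C = 28.
Solving: C = 2, A = 2, then B = -1.
Hence c_6 = 2·6 + (-1) + 2·64 = 139.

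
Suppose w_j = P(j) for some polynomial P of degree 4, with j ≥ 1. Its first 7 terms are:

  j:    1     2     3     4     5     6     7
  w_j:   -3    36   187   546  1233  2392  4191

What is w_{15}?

69703

1st diffs: 39, 151, 359, 687, 1159, 1799.
2nd diffs: 112, 208, 328, 472, 640.
3rd diffs: 96, 120, 144, 168.
4th diffs: 24, 24, 24 (constant).
Newton forward-difference form: w_j = -3 + 39·C(j-1,1) + 112·C(j-1,2) + 96·C(j-1,3) + 24·C(j-1,4).
At j = 15: j-1 = 14, so w_{15} = -3 + 546 + 10192 + 34944 + 24024 = 69703.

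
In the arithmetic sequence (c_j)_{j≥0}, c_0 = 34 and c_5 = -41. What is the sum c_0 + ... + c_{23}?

-3324

Common difference d = (-41 - 34) / (5 - 0) = -15.
c_j = 34 + (j - 0)·(-15).
c_{23} = -311; S = 24·(34 + (-311))/2 = -3324.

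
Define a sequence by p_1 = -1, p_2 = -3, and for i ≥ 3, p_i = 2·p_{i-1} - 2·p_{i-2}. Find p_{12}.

Step forward from the initial values:
p_3 = -4  p_4 = -2  p_5 = 4  p_6 = 12  p_7 = 16  p_8 = 8  p_9 = -16  p_{10} = -48  p_{11} = -64  p_{12} = -32.

-32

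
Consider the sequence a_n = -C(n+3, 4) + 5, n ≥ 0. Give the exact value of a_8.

C(11, 4) = 330, so a_8 = -325.

-325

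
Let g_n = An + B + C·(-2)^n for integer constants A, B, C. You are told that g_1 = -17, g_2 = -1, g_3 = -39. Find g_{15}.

-98343

At n = 1, 2, 3: A + B - 2C = -17; 2A + B + 4C = -1; 3A + B - 8C = -39.
Subtracting the first from the second: A + 6C = 16.
Subtracting the second from the third: A - 12C = -38.
Solving: C = 3, A = -2, then B = -9.
Hence g_{15} = -2·15 + (-9) + 3·(-32768) = -98343.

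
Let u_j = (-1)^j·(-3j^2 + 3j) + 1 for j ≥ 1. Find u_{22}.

(-1)^22 = 1; -3j^2 + 3j at j=22 is -1386; so u_{22} = -1385.

-1385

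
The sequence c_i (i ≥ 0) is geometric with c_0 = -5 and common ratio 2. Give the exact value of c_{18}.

c_i = (-5)·2^(i-0).
c_{18} = (-5)·2^18 = -1310720.

-1310720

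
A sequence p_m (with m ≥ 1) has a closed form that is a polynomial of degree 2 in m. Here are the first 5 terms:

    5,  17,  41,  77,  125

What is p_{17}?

1st diffs: 12, 24, 36, 48.
2nd diffs: 12, 12, 12 (constant).
Newton forward-difference form: p_m = 5 + 12·C(m-1,1) + 12·C(m-1,2).
At m = 17: m-1 = 16, so p_{17} = 5 + 192 + 1440 = 1637.

1637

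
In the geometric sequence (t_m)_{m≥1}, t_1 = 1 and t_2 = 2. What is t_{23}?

4194304

Common ratio r = 2.
t_m = 1·2^(m-1).
t_{23} = 1·2^22 = 4194304.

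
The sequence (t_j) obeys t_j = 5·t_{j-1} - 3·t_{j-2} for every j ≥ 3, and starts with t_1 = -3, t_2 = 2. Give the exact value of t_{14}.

Compute successive terms:
t_3 = 19  t_4 = 89  t_5 = 388  …  t_{11} = 2468404  t_{12} = 10620989  t_{13} = 45699733  t_{14} = 196635698.

196635698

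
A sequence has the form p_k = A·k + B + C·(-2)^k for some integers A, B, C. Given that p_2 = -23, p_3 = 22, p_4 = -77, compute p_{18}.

-1048631

At k = 2, 3, 4: 2A + B + 4C = -23; 3A + B - 8C = 22; 4A + B + 16C = -77.
Subtracting the first from the second: A - 12C = 45.
Subtracting the second from the third: A + 24C = -99.
Solving: C = -4, A = -3, then B = -1.
So p_k = -3·k + (-1) + (-4)·(-2)^k; at k=18 this is -1048631.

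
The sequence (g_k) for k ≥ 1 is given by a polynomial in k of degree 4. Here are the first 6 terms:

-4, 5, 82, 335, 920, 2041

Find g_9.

11380

1st diffs: 9, 77, 253, 585, 1121.
2nd diffs: 68, 176, 332, 536.
3rd diffs: 108, 156, 204.
4th diffs: 48, 48 (constant).
So g_k = 2k^4 - 2k^3 - 4k^2 + 5k - 5.
Evaluating at k = 9 gives g_9 = 11380.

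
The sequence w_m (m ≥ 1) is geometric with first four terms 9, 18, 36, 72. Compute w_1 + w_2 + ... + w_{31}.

19327352823

Common ratio r = 2.
w_m = 9·2^(m-1).
S = 9·(2^31 - 1)/(2 - 1) = 9·(2147483648 - 1)/(1) = 19327352823.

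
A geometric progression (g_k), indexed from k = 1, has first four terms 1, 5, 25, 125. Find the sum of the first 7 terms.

19531

Common ratio r = 5.
g_k = 1·5^(k-1).
S = 1·(5^7 - 1)/(5 - 1) = 1·(78125 - 1)/(4) = 19531.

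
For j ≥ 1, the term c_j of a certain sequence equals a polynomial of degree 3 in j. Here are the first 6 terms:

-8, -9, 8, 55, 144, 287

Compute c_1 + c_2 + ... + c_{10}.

1st diffs: -1, 17, 47, 89, 143.
2nd diffs: 18, 30, 42, 54.
3rd diffs: 12, 12, 12 (constant).
Newton forward-difference form: c_j = -8 + (-1)·C(j-1,1) + 18·C(j-1,2) + 12·C(j-1,3).
Continuing: 496, 783, 1160, 1639.
Summing j = 1..10 (10 terms) gives 4555.

4555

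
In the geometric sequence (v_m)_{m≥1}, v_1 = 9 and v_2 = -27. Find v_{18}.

-1162261467

Common ratio r = -3.
v_m = 9·(-3)^(m-1).
v_{18} = 9·(-3)^17 = -1162261467.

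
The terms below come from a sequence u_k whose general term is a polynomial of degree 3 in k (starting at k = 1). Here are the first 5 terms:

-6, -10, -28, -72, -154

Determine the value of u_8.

-748

1st diffs: -4, -18, -44, -82.
2nd diffs: -14, -26, -38.
3rd diffs: -12, -12 (constant).
So u_k = -2k^3 + 5k^2 - 5k - 4.
Evaluating at k = 8 gives u_8 = -748.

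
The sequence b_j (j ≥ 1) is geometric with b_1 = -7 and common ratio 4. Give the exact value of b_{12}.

-29360128

b_j = (-7)·4^(j-1).
b_{12} = (-7)·4^11 = -29360128.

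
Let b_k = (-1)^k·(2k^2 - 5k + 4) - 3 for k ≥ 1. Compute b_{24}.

1033

(-1)^24 = 1; 2k^2 - 5k + 4 at k=24 is 1036; so b_{24} = 1033.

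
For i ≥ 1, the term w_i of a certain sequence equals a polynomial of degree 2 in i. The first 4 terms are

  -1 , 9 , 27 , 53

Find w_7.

1st diffs: 10, 18, 26.
2nd diffs: 8, 8 (constant).
So w_i = 4i^2 - 2i - 3.
Evaluating at i = 7 gives w_7 = 179.

179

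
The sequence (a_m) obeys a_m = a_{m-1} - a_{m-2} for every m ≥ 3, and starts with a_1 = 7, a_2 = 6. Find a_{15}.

a_3 = -1; a_4 = -7; a_5 = -6; …; a_{12} = 1; a_{13} = 7; a_{14} = 6; a_{15} = -1.

-1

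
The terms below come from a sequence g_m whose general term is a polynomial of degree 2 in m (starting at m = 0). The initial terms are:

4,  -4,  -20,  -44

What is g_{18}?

1st diffs: -8, -16, -24.
2nd diffs: -8, -8 (constant).
Newton forward-difference form: g_m = 4 + (-8)·C(m,1) + (-8)·C(m,2).
At m = 18: m = 18, so g_{18} = 4 - 144 - 1224 = -1364.

-1364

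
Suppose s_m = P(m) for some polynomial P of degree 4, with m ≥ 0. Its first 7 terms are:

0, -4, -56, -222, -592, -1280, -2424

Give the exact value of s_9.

1st diffs: -4, -52, -166, -370, -688, -1144.
2nd diffs: -48, -114, -204, -318, -456.
3rd diffs: -66, -90, -114, -138.
4th diffs: -24, -24, -24 (constant).
So s_m = -m^4 - 5m^3 - 2m^2 + 4m.
Evaluating at m = 9 gives s_9 = -10332.

-10332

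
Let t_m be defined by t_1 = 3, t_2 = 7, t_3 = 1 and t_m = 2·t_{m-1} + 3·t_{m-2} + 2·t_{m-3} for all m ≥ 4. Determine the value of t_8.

2389

Step forward from the initial values:
t_4 = 29; t_5 = 75; t_6 = 239; t_7 = 761; t_8 = 2389.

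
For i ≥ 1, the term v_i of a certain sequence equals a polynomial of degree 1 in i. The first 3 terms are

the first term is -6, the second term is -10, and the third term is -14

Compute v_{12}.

-50

1st diffs: -4, -4 (constant).
So v_i = -4i - 2.
Evaluating at i = 12 gives v_{12} = -50.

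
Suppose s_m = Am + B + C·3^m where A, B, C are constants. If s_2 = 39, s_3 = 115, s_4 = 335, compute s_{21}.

41841412891

The three given values yield: 2A + B + 9C = 39; 3A + B + 27C = 115; 4A + B + 81C = 335.
Subtracting the first from the second: A + 18C = 76.
Subtracting the second from the third: A + 54C = 220.
Solving: C = 4, A = 4, then B = -5.
So s_m = 4·m + (-5) + 4·3^m; at m=21 this is 41841412891.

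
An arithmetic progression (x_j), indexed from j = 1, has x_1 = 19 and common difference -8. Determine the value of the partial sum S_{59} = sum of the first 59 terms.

-12567

x_j = 19 + (j - 1)·(-8).
x_{59} = -445; S = 59·(19 + (-445))/2 = -12567.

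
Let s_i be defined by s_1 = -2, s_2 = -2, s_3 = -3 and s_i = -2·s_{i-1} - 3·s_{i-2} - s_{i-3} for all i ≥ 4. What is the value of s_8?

-62

Applying the relation repeatedly:
s_4 = 14;  s_5 = -17;  s_6 = -5;  s_7 = 47;  s_8 = -62.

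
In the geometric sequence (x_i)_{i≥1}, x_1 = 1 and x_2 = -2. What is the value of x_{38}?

-137438953472

Common ratio r = -2.
x_i = 1·(-2)^(i-1).
x_{38} = 1·(-2)^37 = -137438953472.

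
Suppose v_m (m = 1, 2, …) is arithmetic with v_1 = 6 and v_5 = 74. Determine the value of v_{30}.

Common difference d = (74 - 6) / (5 - 1) = 17.
v_m = 6 + (m - 1)·17.
v_{30} = 6 + 29·17 = 499.

499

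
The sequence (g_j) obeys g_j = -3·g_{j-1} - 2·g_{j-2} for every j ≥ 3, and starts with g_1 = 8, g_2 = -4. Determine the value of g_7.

-244

g_3 = -4  g_4 = 20  g_5 = -52  g_6 = 116  g_7 = -244.
(Characteristic roots are -1 and -2.)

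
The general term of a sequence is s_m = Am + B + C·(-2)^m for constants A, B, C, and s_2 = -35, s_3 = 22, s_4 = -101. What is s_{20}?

At m = 2, 3, 4: 2A + B + 4C = -35; 3A + B - 8C = 22; 4A + B + 16C = -101.
Subtracting the first from the second: A - 12C = 57.
Subtracting the second from the third: A + 24C = -123.
Solving: C = -5, A = -3, then B = -9.
Therefore s_{20} = -60 + (-9) + (-5)·1048576 = -5242949.

-5242949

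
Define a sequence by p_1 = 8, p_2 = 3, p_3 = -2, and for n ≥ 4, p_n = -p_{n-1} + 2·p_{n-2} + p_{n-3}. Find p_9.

Compute successive terms:
p_4 = 16;  p_5 = -17;  p_6 = 47;  p_7 = -65;  p_8 = 142;  p_9 = -225.

-225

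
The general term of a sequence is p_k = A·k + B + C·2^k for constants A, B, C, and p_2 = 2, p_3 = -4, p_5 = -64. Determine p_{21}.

Plug in k = 2, 3, 5: 2A + B + 4C = 2; 3A + B + 8C = -4; 5A + B + 32C = -64.
Subtracting the first from the second: A + 4C = -6.
Subtracting the second from the third: 2A + 24C = -60.
Solving: C = -3, A = 6, then B = 2.
Hence p_{21} = 6·21 + 2 + (-3)·2097152 = -6291328.

-6291328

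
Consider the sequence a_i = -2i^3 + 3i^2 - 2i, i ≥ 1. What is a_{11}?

-2321

a_{11} = -2·11^3 + 3·11^2 - 2·11 = -2321.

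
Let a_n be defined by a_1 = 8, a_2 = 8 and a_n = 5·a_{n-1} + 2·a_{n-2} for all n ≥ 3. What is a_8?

246824

a_3 = 56, a_4 = 296, a_5 = 1592, a_6 = 8552, a_7 = 45944, a_8 = 246824.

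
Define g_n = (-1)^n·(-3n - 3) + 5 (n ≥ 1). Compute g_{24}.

(-1)^24 = 1; -3n - 3 at n=24 is -75; so g_{24} = -70.

-70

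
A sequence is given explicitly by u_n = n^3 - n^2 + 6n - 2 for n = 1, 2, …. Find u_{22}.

u_{22} = 1·22^3 - 1·22^2 + 6·22 - 2 = 10294.

10294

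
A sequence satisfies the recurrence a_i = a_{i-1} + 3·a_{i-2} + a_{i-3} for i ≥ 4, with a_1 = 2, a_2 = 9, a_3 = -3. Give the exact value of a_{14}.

Applying the relation repeatedly:
a_4 = 26; a_5 = 26; a_6 = 101; …; a_{11} = 7341; a_{12} = 17762; a_{13} = 42842; a_{14} = 103469.

103469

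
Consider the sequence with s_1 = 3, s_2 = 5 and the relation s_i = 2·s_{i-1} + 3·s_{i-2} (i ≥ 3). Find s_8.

4373

Step forward from the initial values:
s_3 = 19  s_4 = 53  s_5 = 163  s_6 = 485  s_7 = 1459  s_8 = 4373.
(Characteristic roots are 3 and -1.)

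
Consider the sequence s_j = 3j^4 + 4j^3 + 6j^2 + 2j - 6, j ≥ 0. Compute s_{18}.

s_{18} = 3·18^4 + 4·18^3 + 6·18^2 + 2·18 - 6 = 340230.

340230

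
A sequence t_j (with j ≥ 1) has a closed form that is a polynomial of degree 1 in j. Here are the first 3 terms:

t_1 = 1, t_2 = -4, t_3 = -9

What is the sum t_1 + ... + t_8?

1st diffs: -5, -5 (constant).
So t_j = -5j + 6.
Continuing: …, -14, -19, -24, -29, …, t_8 = -34.
Summing j = 1..8 (8 terms) gives -132.

-132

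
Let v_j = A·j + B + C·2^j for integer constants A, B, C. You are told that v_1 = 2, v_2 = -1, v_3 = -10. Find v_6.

Plug in j = 1, 2, 3: A + B + 2C = 2; 2A + B + 4C = -1; 3A + B + 8C = -10.
Subtracting the first from the second: A + 2C = -3.
Subtracting the second from the third: A + 4C = -9.
Solving: C = -3, A = 3, then B = 5.
Hence v_6 = 3·6 + 5 + (-3)·64 = -169.

-169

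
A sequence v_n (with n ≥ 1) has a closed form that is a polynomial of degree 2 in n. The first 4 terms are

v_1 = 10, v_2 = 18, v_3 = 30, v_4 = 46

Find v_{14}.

1st diffs: 8, 12, 16.
2nd diffs: 4, 4 (constant).
Newton forward-difference form: v_n = 10 + 8·C(n-1,1) + 4·C(n-1,2).
At n = 14: n-1 = 13, so v_{14} = 10 + 104 + 312 = 426.

426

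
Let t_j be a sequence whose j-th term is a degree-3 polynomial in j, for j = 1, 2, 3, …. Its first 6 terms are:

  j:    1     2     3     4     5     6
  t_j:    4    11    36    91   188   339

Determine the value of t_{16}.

1st diffs: 7, 25, 55, 97, 151.
2nd diffs: 18, 30, 42, 54.
3rd diffs: 12, 12, 12 (constant).
So t_j = 2j^3 - 3j^2 + 2j + 3.
Evaluating at j = 16 gives t_{16} = 7459.

7459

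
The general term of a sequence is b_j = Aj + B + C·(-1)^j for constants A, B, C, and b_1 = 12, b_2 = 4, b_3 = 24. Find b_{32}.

184

The three given values yield: A + B - C = 12; 2A + B + C = 4; 3A + B - C = 24.
Subtracting the first from the second: A + 2C = -8.
Subtracting the second from the third: A - 2C = 20.
Solving: C = -7, A = 6, then B = -1.
Therefore b_{32} = 192 + (-1) + (-7)·1 = 184.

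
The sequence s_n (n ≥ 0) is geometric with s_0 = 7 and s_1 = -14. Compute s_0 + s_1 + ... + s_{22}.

Common ratio r = -2.
s_n = 7·(-2)^(n-0).
S = 7·((-2)^23 - 1)/(-2 - 1) = 7·(-8388608 - 1)/(-3) = 19573421.

19573421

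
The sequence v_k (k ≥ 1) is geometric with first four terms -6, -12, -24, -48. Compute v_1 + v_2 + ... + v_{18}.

Common ratio r = 2.
v_k = (-6)·2^(k-1).
S = (-6)·(2^18 - 1)/(2 - 1) = (-6)·(262144 - 1)/(1) = -1572858.

-1572858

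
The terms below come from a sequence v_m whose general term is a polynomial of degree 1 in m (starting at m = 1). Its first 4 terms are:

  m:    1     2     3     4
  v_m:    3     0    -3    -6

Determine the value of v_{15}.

1st diffs: -3, -3, -3 (constant).
So v_m = -3m + 6.
Evaluating at m = 15 gives v_{15} = -39.

-39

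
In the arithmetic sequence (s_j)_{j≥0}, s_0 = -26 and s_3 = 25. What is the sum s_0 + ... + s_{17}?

2133

Common difference d = (25 - (-26)) / (3 - 0) = 17.
s_j = -26 + (j - 0)·17.
s_{17} = 263; S = 18·(-26 + 263)/2 = 2133.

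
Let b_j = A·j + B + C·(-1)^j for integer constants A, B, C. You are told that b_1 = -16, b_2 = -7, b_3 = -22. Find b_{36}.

Plug in j = 1, 2, 3: A + B - C = -16; 2A + B + C = -7; 3A + B - C = -22.
Subtracting the first from the second: A + 2C = 9.
Subtracting the second from the third: A - 2C = -15.
Solving: C = 6, A = -3, then B = -7.
Hence b_{36} = -3·36 + (-7) + 6·1 = -109.

-109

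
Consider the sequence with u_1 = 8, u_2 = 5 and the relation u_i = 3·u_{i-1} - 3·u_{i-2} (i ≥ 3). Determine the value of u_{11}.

Step forward from the initial values:
u_3 = -9;  u_4 = -42;  u_5 = -99;  u_6 = -171;  u_7 = -216;  u_8 = -135;  u_9 = 243;  u_{10} = 1134;  u_{11} = 2673.

2673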